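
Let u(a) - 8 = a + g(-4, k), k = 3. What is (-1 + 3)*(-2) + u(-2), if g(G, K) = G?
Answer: -2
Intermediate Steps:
u(a) = 4 + a (u(a) = 8 + (a - 4) = 8 + (-4 + a) = 4 + a)
(-1 + 3)*(-2) + u(-2) = (-1 + 3)*(-2) + (4 - 2) = 2*(-2) + 2 = -4 + 2 = -2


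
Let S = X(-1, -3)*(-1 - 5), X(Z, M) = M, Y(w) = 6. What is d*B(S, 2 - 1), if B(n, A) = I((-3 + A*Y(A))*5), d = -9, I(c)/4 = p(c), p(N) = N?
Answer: -540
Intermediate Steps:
I(c) = 4*c
S = 18 (S = -3*(-1 - 5) = -3*(-6) = 18)
B(n, A) = -60 + 120*A (B(n, A) = 4*((-3 + A*6)*5) = 4*((-3 + 6*A)*5) = 4*(-15 + 30*A) = -60 + 120*A)
d*B(S, 2 - 1) = -9*(-60 + 120*(2 - 1)) = -9*(-60 + 120*1) = -9*(-60 + 120) = -9*60 = -540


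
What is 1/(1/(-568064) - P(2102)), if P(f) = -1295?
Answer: 568064/735642879 ≈ 0.00077220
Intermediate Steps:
1/(1/(-568064) - P(2102)) = 1/(1/(-568064) - 1*(-1295)) = 1/(-1/568064 + 1295) = 1/(735642879/568064) = 568064/735642879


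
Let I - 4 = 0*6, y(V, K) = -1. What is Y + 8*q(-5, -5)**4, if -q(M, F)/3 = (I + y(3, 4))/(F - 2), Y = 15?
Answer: 88503/2401 ≈ 36.861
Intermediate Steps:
I = 4 (I = 4 + 0*6 = 4 + 0 = 4)
q(M, F) = -9/(-2 + F) (q(M, F) = -3*(4 - 1)/(F - 2) = -9/(-2 + F))
Y + 8*q(-5, -5)**4 = 15 + 8*(-9/(-2 - 5))**4 = 15 + 8*(-9/(-7))**4 = 15 + 8*(-9*(-1/7))**4 = 15 + 8*(9/7)**4 = 15 + 8*(6561/2401) = 15 + 52488/2401 = 88503/2401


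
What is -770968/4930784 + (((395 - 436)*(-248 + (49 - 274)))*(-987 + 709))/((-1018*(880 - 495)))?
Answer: 149323542471/10980239620 ≈ 13.599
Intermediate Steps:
-770968/4930784 + (((395 - 436)*(-248 + (49 - 274)))*(-987 + 709))/((-1018*(880 - 495))) = -770968*1/4930784 + (-41*(-248 - 225)*(-278))/((-1018*385)) = -96371/616348 + (-41*(-473)*(-278))/(-391930) = -96371/616348 + (19393*(-278))*(-1/391930) = -96371/616348 - 5391254*(-1/391930) = -96371/616348 + 245057/17815 = 149323542471/10980239620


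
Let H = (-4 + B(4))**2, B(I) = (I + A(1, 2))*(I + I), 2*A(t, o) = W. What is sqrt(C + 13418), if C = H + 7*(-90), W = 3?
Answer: 2*sqrt(3597) ≈ 119.95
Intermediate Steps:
A(t, o) = 3/2 (A(t, o) = (1/2)*3 = 3/2)
B(I) = 2*I*(3/2 + I) (B(I) = (I + 3/2)*(I + I) = (3/2 + I)*(2*I) = 2*I*(3/2 + I))
H = 1600 (H = (-4 + 4*(3 + 2*4))**2 = (-4 + 4*(3 + 8))**2 = (-4 + 4*11)**2 = (-4 + 44)**2 = 40**2 = 1600)
C = 970 (C = 1600 + 7*(-90) = 1600 - 630 = 970)
sqrt(C + 13418) = sqrt(970 + 13418) = sqrt(14388) = 2*sqrt(3597)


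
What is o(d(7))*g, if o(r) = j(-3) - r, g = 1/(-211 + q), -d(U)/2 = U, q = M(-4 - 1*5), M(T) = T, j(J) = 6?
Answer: -1/11 ≈ -0.090909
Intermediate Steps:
q = -9 (q = -4 - 1*5 = -4 - 5 = -9)
d(U) = -2*U
g = -1/220 (g = 1/(-211 - 9) = 1/(-220) = -1/220 ≈ -0.0045455)
o(r) = 6 - r
o(d(7))*g = (6 - (-2)*7)*(-1/220) = (6 - 1*(-14))*(-1/220) = (6 + 14)*(-1/220) = 20*(-1/220) = -1/11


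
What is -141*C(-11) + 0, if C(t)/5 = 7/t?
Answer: 4935/11 ≈ 448.64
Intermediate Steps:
C(t) = 35/t (C(t) = 5*(7/t) = 35/t)
-141*C(-11) + 0 = -4935/(-11) + 0 = -4935*(-1)/11 + 0 = -141*(-35/11) + 0 = 4935/11 + 0 = 4935/11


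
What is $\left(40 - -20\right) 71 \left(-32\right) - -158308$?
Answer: $21988$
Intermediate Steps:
$\left(40 - -20\right) 71 \left(-32\right) - -158308 = \left(40 + 20\right) 71 \left(-32\right) + 158308 = 60 \cdot 71 \left(-32\right) + 158308 = 4260 \left(-32\right) + 158308 = -136320 + 158308 = 21988$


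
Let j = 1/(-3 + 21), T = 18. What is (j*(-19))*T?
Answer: -19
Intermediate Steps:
j = 1/18 ≈ 0.055556
(j*(-19))*T = ((1/18)*(-19))*18 = -19/18*18 = -19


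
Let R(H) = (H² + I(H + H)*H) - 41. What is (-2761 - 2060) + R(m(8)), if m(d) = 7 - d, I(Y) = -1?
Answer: -4860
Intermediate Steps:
R(H) = -41 + H² - H (R(H) = (H² - H) - 41 = -41 + H² - H)
(-2761 - 2060) + R(m(8)) = (-2761 - 2060) + (-41 + (7 - 1*8)² - (7 - 1*8)) = -4821 + (-41 + (7 - 8)² - (7 - 8)) = -4821 + (-41 + (-1)² - 1*(-1)) = -4821 + (-41 + 1 + 1) = -4821 - 39 = -4860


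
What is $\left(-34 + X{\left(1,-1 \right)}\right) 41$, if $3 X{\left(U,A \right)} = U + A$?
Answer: $-1394$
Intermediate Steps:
$X{\left(U,A \right)} = \frac{A}{3} + \frac{U}{3}$ ($X{\left(U,A \right)} = \frac{U + A}{3} = \frac{A + U}{3} = \frac{A}{3} + \frac{U}{3}$)
$\left(-34 + X{\left(1,-1 \right)}\right) 41 = \left(-34 + \left(\frac{1}{3} \left(-1\right) + \frac{1}{3} \cdot 1\right)\right) 41 = \left(-34 + \left(- \frac{1}{3} + \frac{1}{3}\right)\right) 41 = \left(-34 + 0\right) 41 = \left(-34\right) 41 = -1394$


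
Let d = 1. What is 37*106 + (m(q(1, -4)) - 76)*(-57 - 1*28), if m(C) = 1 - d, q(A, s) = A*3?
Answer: 10382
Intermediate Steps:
q(A, s) = 3*A
m(C) = 0 (m(C) = 1 - 1*1 = 1 - 1 = 0)
37*106 + (m(q(1, -4)) - 76)*(-57 - 1*28) = 37*106 + (0 - 76)*(-57 - 1*28) = 3922 - 76*(-57 - 28) = 3922 - 76*(-85) = 3922 + 6460 = 10382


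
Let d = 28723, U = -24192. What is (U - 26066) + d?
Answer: -21535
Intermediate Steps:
(U - 26066) + d = (-24192 - 26066) + 28723 = -50258 + 28723 = -21535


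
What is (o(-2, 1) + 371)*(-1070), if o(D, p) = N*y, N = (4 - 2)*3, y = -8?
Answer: -345610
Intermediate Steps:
N = 6 (N = 2*3 = 6)
o(D, p) = -48 (o(D, p) = 6*(-8) = -48)
(o(-2, 1) + 371)*(-1070) = (-48 + 371)*(-1070) = 323*(-1070) = -345610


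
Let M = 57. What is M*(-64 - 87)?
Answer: -8607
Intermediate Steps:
M*(-64 - 87) = 57*(-64 - 87) = 57*(-151) = -8607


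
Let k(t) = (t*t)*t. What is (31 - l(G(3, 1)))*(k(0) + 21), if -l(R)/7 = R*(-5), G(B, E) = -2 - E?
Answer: 2856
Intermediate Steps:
k(t) = t**3 (k(t) = t**2*t = t**3)
l(R) = 35*R (l(R) = -7*R*(-5) = -(-35)*R = 35*R)
(31 - l(G(3, 1)))*(k(0) + 21) = (31 - 35*(-2 - 1*1))*(0**3 + 21) = (31 - 35*(-2 - 1))*(0 + 21) = (31 - 35*(-3))*21 = (31 - 1*(-105))*21 = (31 + 105)*21 = 136*21 = 2856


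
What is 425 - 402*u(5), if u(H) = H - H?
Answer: 425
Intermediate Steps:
u(H) = 0
425 - 402*u(5) = 425 - 402*0 = 425 + 0 = 425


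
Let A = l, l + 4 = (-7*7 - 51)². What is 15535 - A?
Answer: 5539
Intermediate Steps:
l = 9996 (l = -4 + (-7*7 - 51)² = -4 + (-49 - 51)² = -4 + (-100)² = -4 + 10000 = 9996)
A = 9996
15535 - A = 15535 - 1*9996 = 15535 - 9996 = 5539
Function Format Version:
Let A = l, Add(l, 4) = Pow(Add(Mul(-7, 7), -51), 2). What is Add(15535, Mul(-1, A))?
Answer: 5539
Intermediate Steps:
l = 9996 (l = Add(-4, Pow(Add(Mul(-7, 7), -51), 2)) = Add(-4, Pow(Add(-49, -51), 2)) = Add(-4, Pow(-100, 2)) = Add(-4, 10000) = 9996)
A = 9996
Add(15535, Mul(-1, A)) = Add(15535, Mul(-1, 9996)) = Add(15535, -9996) = 5539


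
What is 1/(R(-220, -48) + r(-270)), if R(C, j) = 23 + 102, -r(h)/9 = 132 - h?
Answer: -1/3493 ≈ -0.00028629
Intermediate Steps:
r(h) = -1188 + 9*h (r(h) = -9*(132 - h) = -1188 + 9*h)
R(C, j) = 125
1/(R(-220, -48) + r(-270)) = 1/(125 + (-1188 + 9*(-270))) = 1/(125 + (-1188 - 2430)) = 1/(125 - 3618) = 1/(-3493) = -1/3493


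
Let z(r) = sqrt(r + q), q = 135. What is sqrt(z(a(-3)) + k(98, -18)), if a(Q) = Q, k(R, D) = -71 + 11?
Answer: sqrt(-60 + 2*sqrt(33)) ≈ 6.965*I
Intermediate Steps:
k(R, D) = -60
z(r) = sqrt(135 + r) (z(r) = sqrt(r + 135) = sqrt(135 + r))
sqrt(z(a(-3)) + k(98, -18)) = sqrt(sqrt(135 - 3) - 60) = sqrt(sqrt(132) - 60) = sqrt(2*sqrt(33) - 60) = sqrt(-60 + 2*sqrt(33))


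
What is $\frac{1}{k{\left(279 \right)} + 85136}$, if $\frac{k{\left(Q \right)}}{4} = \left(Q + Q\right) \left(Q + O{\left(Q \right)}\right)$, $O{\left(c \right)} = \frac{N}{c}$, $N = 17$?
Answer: $\frac{1}{708000} \approx 1.4124 \cdot 10^{-6}$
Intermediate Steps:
$O{\left(c \right)} = \frac{17}{c}$
$k{\left(Q \right)} = 8 Q \left(Q + \frac{17}{Q}\right)$ ($k{\left(Q \right)} = 4 \left(Q + Q\right) \left(Q + \frac{17}{Q}\right) = 4 \cdot 2 Q \left(Q + \frac{17}{Q}\right) = 8 Q \left(Q + \frac{17}{Q}\right)$)
$\frac{1}{k{\left(279 \right)} + 85136} = \frac{1}{\left(136 + 8 \cdot 279^{2}\right) + 85136} = \frac{1}{\left(136 + 8 \cdot 77841\right) + 85136} = \frac{1}{\left(136 + 622728\right) + 85136} = \frac{1}{622864 + 85136} = \frac{1}{708000}$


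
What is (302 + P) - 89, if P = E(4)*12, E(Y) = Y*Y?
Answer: 405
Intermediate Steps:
E(Y) = Y²
P = 192 (P = 4²*12 = 16*12 = 192)
(302 + P) - 89 = (302 + 192) - 89 = 494 - 89 = 405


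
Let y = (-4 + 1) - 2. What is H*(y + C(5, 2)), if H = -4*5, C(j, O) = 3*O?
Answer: -20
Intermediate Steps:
H = -20
y = -5 (y = -3 - 2 = -5)
H*(y + C(5, 2)) = -20*(-5 + 3*2) = -20*(-5 + 6) = -20*1 = -20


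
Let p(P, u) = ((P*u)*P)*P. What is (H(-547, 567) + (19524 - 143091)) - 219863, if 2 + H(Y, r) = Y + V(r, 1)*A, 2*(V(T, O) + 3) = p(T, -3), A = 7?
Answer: -3828657523/2 ≈ -1.9143e+9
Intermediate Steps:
p(P, u) = u*P³ (p(P, u) = (u*P²)*P = u*P³)
V(T, O) = -3 - 3*T³/2 (V(T, O) = -3 + (-3*T³)/2 = -3 - 3*T³/2)
H(Y, r) = -23 + Y - 21*r³/2 (H(Y, r) = -2 + (Y + (-3 - 3*r³/2)*7) = -2 + (Y + (-21 - 21*r³/2)) = -2 + (-21 + Y - 21*r³/2) = -23 + Y - 21*r³/2)
(H(-547, 567) + (19524 - 143091)) - 219863 = ((-23 - 547 - 21/2*567³) + (19524 - 143091)) - 219863 = ((-23 - 547 - 21/2*182284263) - 123567) - 219863 = ((-23 - 547 - 3827969523/2) - 123567) - 219863 = (-3827970663/2 - 123567) - 219863 = -3828217797/2 - 219863 = -3828657523/2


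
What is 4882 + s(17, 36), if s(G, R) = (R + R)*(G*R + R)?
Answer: 51538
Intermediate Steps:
s(G, R) = 2*R*(R + G*R) (s(G, R) = (2*R)*(R + G*R) = 2*R*(R + G*R))
4882 + s(17, 36) = 4882 + 2*36**2*(1 + 17) = 4882 + 2*1296*18 = 4882 + 46656 = 51538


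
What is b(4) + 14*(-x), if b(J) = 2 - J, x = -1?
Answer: 12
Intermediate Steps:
b(4) + 14*(-x) = (2 - 1*4) + 14*(-1*(-1)) = (2 - 4) + 14*1 = -2 + 14 = 12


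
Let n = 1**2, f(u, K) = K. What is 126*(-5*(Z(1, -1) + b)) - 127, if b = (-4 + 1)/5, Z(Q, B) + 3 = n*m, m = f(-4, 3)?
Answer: 251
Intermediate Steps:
m = 3
n = 1
Z(Q, B) = 0 (Z(Q, B) = -3 + 1*3 = -3 + 3 = 0)
b = -3/5 (b = (1/5)*(-3) = -3/5 ≈ -0.60000)
126*(-5*(Z(1, -1) + b)) - 127 = 126*(-5*(0 - 3/5)) - 127 = 126*(-5*(-3/5)) - 127 = 126*3 - 127 = 378 - 127 = 251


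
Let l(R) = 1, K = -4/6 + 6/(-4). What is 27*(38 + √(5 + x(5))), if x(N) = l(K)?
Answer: 1026 + 27*√6 ≈ 1092.1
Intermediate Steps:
K = -13/6 (K = -4*⅙ + 6*(-¼) = -⅔ - 3/2 = -13/6 ≈ -2.1667)
x(N) = 1
27*(38 + √(5 + x(5))) = 27*(38 + √(5 + 1)) = 27*(38 + √6) = 1026 + 27*√6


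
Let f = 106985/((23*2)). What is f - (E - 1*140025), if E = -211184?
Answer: 16262599/46 ≈ 3.5354e+5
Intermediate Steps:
f = 106985/46 ≈ 2325.8
f - (E - 1*140025) = 106985/46 - (-211184 - 1*140025) = 106985/46 - (-211184 - 140025) = 106985/46 - 1*(-351209) = 106985/46 + 351209 = 16262599/46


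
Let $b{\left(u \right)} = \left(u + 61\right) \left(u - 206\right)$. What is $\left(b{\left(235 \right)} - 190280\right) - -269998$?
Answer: $88302$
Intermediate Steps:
$b{\left(u \right)} = \left(-206 + u\right) \left(61 + u\right)$ ($b{\left(u \right)} = \left(61 + u\right) \left(-206 + u\right) = \left(-206 + u\right) \left(61 + u\right)$)
$\left(b{\left(235 \right)} - 190280\right) - -269998 = \left(\left(-12566 + 235^{2} - 34075\right) - 190280\right) - -269998 = \left(\left(-12566 + 55225 - 34075\right) - 190280\right) + 269998 = \left(8584 - 190280\right) + 269998 = -181696 + 269998 = 88302$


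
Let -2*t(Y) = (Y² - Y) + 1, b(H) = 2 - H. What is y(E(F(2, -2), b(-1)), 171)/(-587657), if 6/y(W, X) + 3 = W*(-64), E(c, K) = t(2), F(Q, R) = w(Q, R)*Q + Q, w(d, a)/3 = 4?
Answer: -2/18217367 ≈ -1.0979e-7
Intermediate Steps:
w(d, a) = 12 (w(d, a) = 3*4 = 12)
t(Y) = -½ + Y/2 - Y²/2 (t(Y) = -((Y² - Y) + 1)/2 = -(1 + Y² - Y)/2 = -½ + Y/2 - Y²/2)
F(Q, R) = 13*Q (F(Q, R) = 12*Q + Q = 13*Q)
E(c, K) = -3/2 (E(c, K) = -½ + (½)*2 - ½*2² = -½ + 1 - ½*4 = -½ + 1 - 2 = -3/2)
y(W, X) = 6/(-3 - 64*W) (y(W, X) = 6/(-3 + W*(-64)) = 6/(-3 - 64*W))
y(E(F(2, -2), b(-1)), 171)/(-587657) = -6/(3 + 64*(-3/2))/(-587657) = -6/(3 - 96)*(-1/587657) = -6/(-93)*(-1/587657) = -6*(-1/93)*(-1/587657) = (2/31)*(-1/587657) = -2/18217367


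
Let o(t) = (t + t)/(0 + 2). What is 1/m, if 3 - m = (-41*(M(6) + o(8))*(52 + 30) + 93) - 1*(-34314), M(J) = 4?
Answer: 1/5940 ≈ 0.00016835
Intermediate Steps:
o(t) = t (o(t) = (2*t)/2 = (2*t)*(½) = t)
m = 5940 (m = 3 - ((-41*(4 + 8)*(52 + 30) + 93) - 1*(-34314)) = 3 - ((-492*82 + 93) + 34314) = 3 - ((-41*984 + 93) + 34314) = 3 - ((-40344 + 93) + 34314) = 3 - (-40251 + 34314) = 3 - 1*(-5937) = 3 + 5937 = 5940)
1/m = 1/5940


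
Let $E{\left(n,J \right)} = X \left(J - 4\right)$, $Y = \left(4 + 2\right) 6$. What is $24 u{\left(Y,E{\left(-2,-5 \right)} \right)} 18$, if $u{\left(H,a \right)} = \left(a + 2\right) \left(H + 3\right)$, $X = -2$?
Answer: $336960$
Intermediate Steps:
$Y = 36$ ($Y = 6 \cdot 6 = 36$)
$E{\left(n,J \right)} = 8 - 2 J$ ($E{\left(n,J \right)} = - 2 \left(J - 4\right) = - 2 \left(-4 + J\right) = 8 - 2 J$)
$u{\left(H,a \right)} = \left(2 + a\right) \left(3 + H\right)$
$24 u{\left(Y,E{\left(-2,-5 \right)} \right)} 18 = 24 \left(6 + 2 \cdot 36 + 3 \left(8 - -10\right) + 36 \left(8 - -10\right)\right) 18 = 24 \left(6 + 72 + 3 \left(8 + 10\right) + 36 \left(8 + 10\right)\right) 18 = 24 \left(6 + 72 + 3 \cdot 18 + 36 \cdot 18\right) 18 = 24 \left(6 + 72 + 54 + 648\right) 18 = 24 \cdot 780 \cdot 18 = 18720 \cdot 18 = 336960$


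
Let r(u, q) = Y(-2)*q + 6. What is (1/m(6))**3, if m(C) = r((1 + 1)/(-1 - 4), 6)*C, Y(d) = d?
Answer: -1/46656 ≈ -2.1433e-5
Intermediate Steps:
r(u, q) = 6 - 2*q (r(u, q) = -2*q + 6 = 6 - 2*q)
m(C) = -6*C (m(C) = (6 - 2*6)*C = (6 - 12)*C = -6*C)
(1/m(6))**3 = (1/(-6*6))**3 = (1/(-36))**3 = (-1/36)**3 = -1/46656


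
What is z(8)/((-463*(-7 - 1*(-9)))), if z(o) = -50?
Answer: 25/463 ≈ 0.053996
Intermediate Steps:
z(8)/((-463*(-7 - 1*(-9)))) = -50*(-1/(463*(-7 - 1*(-9)))) = -50*(-1/(463*(-7 + 9))) = -50/((-463*2)) = -50/(-926) = -50*(-1/926) = 25/463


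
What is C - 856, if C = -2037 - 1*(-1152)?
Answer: -1741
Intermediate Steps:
C = -885 (C = -2037 + 1152 = -885)
C - 856 = -885 - 856 = -1741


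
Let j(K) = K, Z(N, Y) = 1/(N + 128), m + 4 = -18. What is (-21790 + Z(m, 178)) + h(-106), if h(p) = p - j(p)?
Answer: -2309739/106 ≈ -21790.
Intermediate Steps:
m = -22 (m = -4 - 18 = -22)
Z(N, Y) = 1/(128 + N)
h(p) = 0 (h(p) = p - p = 0)
(-21790 + Z(m, 178)) + h(-106) = (-21790 + 1/(128 - 22)) + 0 = (-21790 + 1/106) + 0 = -2309739/106 + 0 = -2309739/106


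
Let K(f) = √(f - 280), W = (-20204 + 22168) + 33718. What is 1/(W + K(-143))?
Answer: 11894/424401849 - I*√47/424401849 ≈ 2.8025e-5 - 1.6154e-8*I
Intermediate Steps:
W = 35682 (W = 1964 + 33718 = 35682)
K(f) = √(-280 + f)
1/(W + K(-143)) = 1/(35682 + √(-280 - 143)) = 1/(35682 + √(-423)) = 1/(35682 + 3*I*√47)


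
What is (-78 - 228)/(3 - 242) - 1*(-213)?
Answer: 51213/239 ≈ 214.28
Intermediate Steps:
(-78 - 228)/(3 - 242) - 1*(-213) = -306/(-239) + 213 = -306*(-1/239) + 213 = 306/239 + 213 = 51213/239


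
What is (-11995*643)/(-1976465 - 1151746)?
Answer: 7712785/3128211 ≈ 2.4656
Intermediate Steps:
(-11995*643)/(-1976465 - 1151746) = -7712785/(-3128211) = -7712785*(-1/3128211) = 7712785/3128211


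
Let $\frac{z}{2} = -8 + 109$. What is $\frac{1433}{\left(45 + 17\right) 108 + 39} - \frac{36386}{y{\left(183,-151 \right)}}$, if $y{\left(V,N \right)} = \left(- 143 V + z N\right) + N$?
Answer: $\frac{163242818}{191348085} \approx 0.85312$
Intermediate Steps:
$z = 202$ ($z = 2 \left(-8 + 109\right) = 2 \cdot 101 = 202$)
$y{\left(V,N \right)} = - 143 V + 203 N$ ($y{\left(V,N \right)} = \left(- 143 V + 202 N\right) + N = - 143 V + 203 N$)
$\frac{1433}{\left(45 + 17\right) 108 + 39} - \frac{36386}{y{\left(183,-151 \right)}} = \frac{1433}{\left(45 + 17\right) 108 + 39} - \frac{36386}{\left(-143\right) 183 + 203 \left(-151\right)} = \frac{1433}{62 \cdot 108 + 39} - \frac{36386}{-26169 - 30653} = \frac{1433}{6696 + 39} - \frac{36386}{-56822} = \frac{1433}{6735} - - \frac{18193}{28411} = 1433 \cdot \frac{1}{6735} + \frac{18193}{28411} = \frac{1433}{6735} + \frac{18193}{28411} = \frac{163242818}{191348085}$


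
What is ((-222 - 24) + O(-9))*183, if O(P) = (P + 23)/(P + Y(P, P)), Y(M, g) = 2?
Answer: -45384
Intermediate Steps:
O(P) = (23 + P)/(2 + P) (O(P) = (P + 23)/(P + 2) = (23 + P)/(2 + P))
((-222 - 24) + O(-9))*183 = ((-222 - 24) + (23 - 9)/(2 - 9))*183 = (-246 + 14/(-7))*183 = (-246 - ⅐*14)*183 = (-246 - 2)*183 = -248*183 = -45384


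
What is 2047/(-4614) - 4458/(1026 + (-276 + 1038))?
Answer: -1009552/343743 ≈ -2.9369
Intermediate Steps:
2047/(-4614) - 4458/(1026 + (-276 + 1038)) = 2047*(-1/4614) - 4458/(1026 + 762) = -2047/4614 - 4458/1788 = -2047/4614 - 4458*1/1788 = -2047/4614 - 743/298 = -1009552/343743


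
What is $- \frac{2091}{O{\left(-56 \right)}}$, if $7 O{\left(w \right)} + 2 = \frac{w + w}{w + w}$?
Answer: $14637$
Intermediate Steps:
$O{\left(w \right)} = - \frac{1}{7}$ ($O{\left(w \right)} = - \frac{2}{7} + \frac{\left(w + w\right) \frac{1}{w + w}}{7} = - \frac{2}{7} + \frac{2 w \frac{1}{2 w}}{7} = - \frac{2}{7} + \frac{1}{7} \cdot 1 = - \frac{2}{7} + \frac{1}{7} = - \frac{1}{7}$)
$- \frac{2091}{O{\left(-56 \right)}} = - \frac{2091}{- \frac{1}{7}} = \left(-2091\right) \left(-7\right) = 14637$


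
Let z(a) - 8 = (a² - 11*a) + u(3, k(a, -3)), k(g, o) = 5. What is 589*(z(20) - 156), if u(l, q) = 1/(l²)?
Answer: 170221/9 ≈ 18913.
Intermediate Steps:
u(l, q) = l⁻²
z(a) = 73/9 + a² - 11*a (z(a) = 8 + ((a² - 11*a) + 3⁻²) = 8 + ((a² - 11*a) + ⅑) = 8 + (⅑ + a² - 11*a) = 73/9 + a² - 11*a)
589*(z(20) - 156) = 589*((73/9 + 20² - 11*20) - 156) = 589*((73/9 + 400 - 220) - 156) = 589*(1693/9 - 156) = 589*(289/9) = 170221/9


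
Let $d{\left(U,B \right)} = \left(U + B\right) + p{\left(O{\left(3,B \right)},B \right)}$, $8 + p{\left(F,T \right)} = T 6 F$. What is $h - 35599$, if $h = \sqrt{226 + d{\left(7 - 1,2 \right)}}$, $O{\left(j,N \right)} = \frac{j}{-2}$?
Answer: $-35599 + 4 \sqrt{13} \approx -35585.0$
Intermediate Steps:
$O{\left(j,N \right)} = - \frac{j}{2}$ ($O{\left(j,N \right)} = j \left(- \frac{1}{2}\right) = - \frac{j}{2}$)
$p{\left(F,T \right)} = -8 + 6 F T$ ($p{\left(F,T \right)} = -8 + T 6 F = -8 + 6 T F = -8 + 6 F T$)
$d{\left(U,B \right)} = -8 + U - 8 B$ ($d{\left(U,B \right)} = \left(U + B\right) + \left(-8 + 6 \left(\left(- \frac{1}{2}\right) 3\right) B\right) = \left(B + U\right) + \left(-8 + 6 \left(- \frac{3}{2}\right) B\right) = \left(B + U\right) - \left(8 + 9 B\right) = -8 + U - 8 B$)
$h = 4 \sqrt{13}$ ($h = \sqrt{226 - 18} = \sqrt{208} = 4 \sqrt{13} \approx 14.422$)
$h - 35599 = 4 \sqrt{13} - 35599 = -35599 + 4 \sqrt{13}$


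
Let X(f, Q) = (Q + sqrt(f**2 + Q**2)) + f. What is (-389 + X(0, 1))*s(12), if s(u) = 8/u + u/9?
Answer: -774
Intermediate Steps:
s(u) = 8/u + u/9 (s(u) = 8/u + u*(1/9) = 8/u + u/9)
X(f, Q) = Q + f + sqrt(Q**2 + f**2) (X(f, Q) = (Q + sqrt(Q**2 + f**2)) + f = Q + f + sqrt(Q**2 + f**2))
(-389 + X(0, 1))*s(12) = (-389 + (1 + 0 + sqrt(1**2 + 0**2)))*(8/12 + (1/9)*12) = (-389 + (1 + 0 + sqrt(1 + 0)))*(8*(1/12) + 4/3) = (-389 + (1 + 0 + sqrt(1)))*(2/3 + 4/3) = (-389 + (1 + 0 + 1))*2 = (-389 + 2)*2 = -387*2 = -774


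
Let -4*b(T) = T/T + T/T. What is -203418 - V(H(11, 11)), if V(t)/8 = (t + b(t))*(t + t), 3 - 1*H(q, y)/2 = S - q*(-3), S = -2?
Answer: -254042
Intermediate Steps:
b(T) = -1/2 (b(T) = -(T/T + T/T)/4 = -(1 + 1)/4 = -1/4*2 = -1/2)
H(q, y) = 10 - 6*q (H(q, y) = 6 - 2*(-2 - q*(-3)) = 6 - 2*(-2 - (-3)*q) = 6 - 2*(-2 + 3*q) = 6 + (4 - 6*q) = 10 - 6*q)
V(t) = 16*t*(-1/2 + t) (V(t) = 8*((t - 1/2)*(t + t)) = 8*((-1/2 + t)*(2*t)) = 8*(2*t*(-1/2 + t)) = 16*t*(-1/2 + t))
-203418 - V(H(11, 11)) = -203418 - 8*(10 - 6*11)*(-1 + 2*(10 - 6*11)) = -203418 - 8*(10 - 66)*(-1 + 2*(10 - 66)) = -203418 - 8*(-56)*(-1 + 2*(-56)) = -203418 - 8*(-56)*(-1 - 112) = -203418 - 8*(-56)*(-113) = -203418 - 1*50624 = -203418 - 50624 = -254042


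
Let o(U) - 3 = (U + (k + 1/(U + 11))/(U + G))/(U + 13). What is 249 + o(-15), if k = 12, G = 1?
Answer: 29111/112 ≈ 259.92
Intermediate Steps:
o(U) = 3 + (U + (12 + 1/(11 + U))/(1 + U))/(13 + U) (o(U) = 3 + (U + (12 + 1/(U + 11))/(U + 1))/(U + 13) = 3 + (U + (12 + 1/(11 + U))/(1 + U))/(13 + U))
249 + o(-15) = 249 + (562 + 4*(-15)³ + 87*(-15)² + 524*(-15))/(143 + (-15)³ + 25*(-15)² + 167*(-15)) = 249 + (562 + 4*(-3375) + 87*225 - 7860)/(143 - 3375 + 25*225 - 2505) = 249 + (562 - 13500 + 19575 - 7860)/(143 - 3375 + 5625 - 2505) = 249 - 1223/(-112) = 249 - 1/112*(-1223) = 249 + 1223/112 = 29111/112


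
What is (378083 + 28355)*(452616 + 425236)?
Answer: 356792411176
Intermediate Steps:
(378083 + 28355)*(452616 + 425236) = 406438*877852 = 356792411176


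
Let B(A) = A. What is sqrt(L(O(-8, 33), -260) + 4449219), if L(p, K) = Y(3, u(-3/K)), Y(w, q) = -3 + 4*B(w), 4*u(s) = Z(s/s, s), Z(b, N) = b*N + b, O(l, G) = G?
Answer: 2*sqrt(1112307) ≈ 2109.3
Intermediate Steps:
Z(b, N) = b + N*b (Z(b, N) = N*b + b = b + N*b)
u(s) = 1/4 + s/4 (u(s) = ((s/s)*(1 + s))/4 = (1*(1 + s))/4 = (1 + s)/4 = 1/4 + s/4)
Y(w, q) = -3 + 4*w
L(p, K) = 9 (L(p, K) = -3 + 4*3 = -3 + 12 = 9)
sqrt(L(O(-8, 33), -260) + 4449219) = sqrt(9 + 4449219) = sqrt(4449228) = 2*sqrt(1112307)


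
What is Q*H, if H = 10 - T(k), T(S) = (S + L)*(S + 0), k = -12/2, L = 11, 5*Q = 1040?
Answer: 8320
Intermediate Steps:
Q = 208 (Q = (⅕)*1040 = 208)
k = -6 (k = -12*½ = -6)
T(S) = S*(11 + S) (T(S) = (S + 11)*(S + 0) = (11 + S)*S = S*(11 + S))
H = 40 (H = 10 - (-6)*(11 - 6) = 10 - (-6)*5 = 10 - 1*(-30) = 10 + 30 = 40)
Q*H = 208*40 = 8320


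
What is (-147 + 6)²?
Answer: 19881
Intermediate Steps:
(-147 + 6)² = (-141)² = 19881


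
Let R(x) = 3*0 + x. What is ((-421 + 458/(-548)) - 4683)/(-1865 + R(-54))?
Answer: 1398725/525806 ≈ 2.6602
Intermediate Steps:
R(x) = x (R(x) = 0 + x = x)
((-421 + 458/(-548)) - 4683)/(-1865 + R(-54)) = ((-421 + 458/(-548)) - 4683)/(-1865 - 54) = ((-421 + 458*(-1/548)) - 4683)/(-1919) = ((-421 - 229/274) - 4683)*(-1/1919) = (-115583/274 - 4683)*(-1/1919) = -1398725/274*(-1/1919) = 1398725/525806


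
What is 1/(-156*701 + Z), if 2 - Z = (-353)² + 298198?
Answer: -1/532161 ≈ -1.8791e-6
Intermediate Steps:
Z = -422805 (Z = 2 - ((-353)² + 298198) = 2 - (124609 + 298198) = 2 - 1*422807 = 2 - 422807 = -422805)
1/(-156*701 + Z) = 1/(-156*701 - 422805) = 1/(-109356 - 422805) = 1/(-532161) = -1/532161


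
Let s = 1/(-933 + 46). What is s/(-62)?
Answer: 1/54994 ≈ 1.8184e-5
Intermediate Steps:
s = -1/887 (s = 1/(-887) = -1/887 ≈ -0.0011274)
s/(-62) = -1/887/(-62) = -1/887*(-1/62) = 1/54994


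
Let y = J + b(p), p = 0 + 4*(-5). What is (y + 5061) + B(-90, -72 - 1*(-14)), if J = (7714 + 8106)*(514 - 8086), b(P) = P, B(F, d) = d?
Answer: -119784057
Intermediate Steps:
p = -20 (p = 0 - 20 = -20)
J = -119789040 (J = 15820*(-7572) = -119789040)
y = -119789060 (y = -119789040 - 20 = -119789060)
(y + 5061) + B(-90, -72 - 1*(-14)) = (-119789060 + 5061) + (-72 - 1*(-14)) = -119783999 + (-72 + 14) = -119783999 - 58 = -119784057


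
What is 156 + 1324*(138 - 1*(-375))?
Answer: 679368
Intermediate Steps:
156 + 1324*(138 - 1*(-375)) = 156 + 1324*(138 + 375) = 156 + 1324*513 = 156 + 679212 = 679368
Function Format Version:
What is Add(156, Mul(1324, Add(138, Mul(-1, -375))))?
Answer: 679368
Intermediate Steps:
Add(156, Mul(1324, Add(138, Mul(-1, -375)))) = Add(156, Mul(1324, Add(138, 375))) = Add(156, Mul(1324, 513)) = Add(156, 679212) = 679368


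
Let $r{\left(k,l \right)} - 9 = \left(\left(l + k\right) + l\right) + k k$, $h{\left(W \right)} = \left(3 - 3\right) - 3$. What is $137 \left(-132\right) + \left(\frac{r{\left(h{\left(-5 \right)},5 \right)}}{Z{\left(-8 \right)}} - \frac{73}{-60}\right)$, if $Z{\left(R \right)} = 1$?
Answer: $- \frac{1083467}{60} \approx -18058.0$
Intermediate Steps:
$h{\left(W \right)} = -3$ ($h{\left(W \right)} = 0 - 3 = -3$)
$r{\left(k,l \right)} = 9 + k + k^{2} + 2 l$ ($r{\left(k,l \right)} = 9 + \left(\left(\left(l + k\right) + l\right) + k k\right) = 9 + \left(\left(\left(k + l\right) + l\right) + k^{2}\right) = 9 + \left(\left(k + 2 l\right) + k^{2}\right) = 9 + \left(k + k^{2} + 2 l\right) = 9 + k + k^{2} + 2 l$)
$137 \left(-132\right) + \left(\frac{r{\left(h{\left(-5 \right)},5 \right)}}{Z{\left(-8 \right)}} - \frac{73}{-60}\right) = 137 \left(-132\right) - \left(- \frac{73}{60} - \frac{9 - 3 + \left(-3\right)^{2} + 2 \cdot 5}{1}\right) = -18084 - \left(- \frac{73}{60} - \left(9 - 3 + 9 + 10\right) 1\right) = -18084 + \left(25 \cdot 1 + \frac{73}{60}\right) = -18084 + \left(25 + \frac{73}{60}\right) = -18084 + \frac{1573}{60} = - \frac{1083467}{60}$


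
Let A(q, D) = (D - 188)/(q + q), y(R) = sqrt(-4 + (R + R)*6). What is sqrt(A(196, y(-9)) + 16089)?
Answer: sqrt(3153350 + 2*I*sqrt(7))/14 ≈ 126.84 + 0.00010642*I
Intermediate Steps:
y(R) = sqrt(-4 + 12*R) (y(R) = sqrt(-4 + (2*R)*6) = sqrt(-4 + 12*R))
A(q, D) = (-188 + D)/(2*q) (A(q, D) = (-188 + D)/((2*q)) = (-188 + D)*(1/(2*q)) = (-188 + D)/(2*q))
sqrt(A(196, y(-9)) + 16089) = sqrt((1/2)*(-188 + 2*sqrt(-1 + 3*(-9)))/196 + 16089) = sqrt((1/2)*(1/196)*(-188 + 2*sqrt(-1 - 27)) + 16089) = sqrt((1/2)*(1/196)*(-188 + 2*sqrt(-28)) + 16089) = sqrt((1/2)*(1/196)*(-188 + 2*(2*I*sqrt(7))) + 16089) = sqrt((1/2)*(1/196)*(-188 + 4*I*sqrt(7)) + 16089) = sqrt((-47/98 + I*sqrt(7)/98) + 16089) = sqrt(1576675/98 + I*sqrt(7)/98)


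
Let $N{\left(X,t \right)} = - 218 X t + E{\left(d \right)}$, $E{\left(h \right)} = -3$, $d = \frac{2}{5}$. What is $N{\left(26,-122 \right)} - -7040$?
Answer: $698533$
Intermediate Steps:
$d = \frac{2}{5}$ ($d = 2 \cdot \frac{1}{5} = \frac{2}{5} \approx 0.4$)
$N{\left(X,t \right)} = -3 - 218 X t$ ($N{\left(X,t \right)} = - 218 X t - 3 = -3 - 218 X t$)
$N{\left(26,-122 \right)} - -7040 = \left(-3 - 5668 \left(-122\right)\right) - -7040 = \left(-3 + 691496\right) + 7040 = 691493 + 7040 = 698533$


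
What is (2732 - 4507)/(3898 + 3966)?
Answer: -1775/7864 ≈ -0.22571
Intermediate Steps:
(2732 - 4507)/(3898 + 3966) = -1775/7864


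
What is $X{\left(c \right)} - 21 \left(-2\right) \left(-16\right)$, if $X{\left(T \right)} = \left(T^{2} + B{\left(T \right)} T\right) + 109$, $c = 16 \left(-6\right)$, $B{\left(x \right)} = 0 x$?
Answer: $8653$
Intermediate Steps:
$B{\left(x \right)} = 0$
$c = -96$
$X{\left(T \right)} = 109 + T^{2}$ ($X{\left(T \right)} = \left(T^{2} + 0 T\right) + 109 = \left(T^{2} + 0\right) + 109 = T^{2} + 109 = 109 + T^{2}$)
$X{\left(c \right)} - 21 \left(-2\right) \left(-16\right) = \left(109 + \left(-96\right)^{2}\right) - 21 \left(-2\right) \left(-16\right) = \left(109 + 9216\right) - \left(-42\right) \left(-16\right) = 9325 - 672 = 8653$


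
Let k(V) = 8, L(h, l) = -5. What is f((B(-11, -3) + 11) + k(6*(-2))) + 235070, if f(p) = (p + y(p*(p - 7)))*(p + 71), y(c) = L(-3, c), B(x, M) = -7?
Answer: 235651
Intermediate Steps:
y(c) = -5
f(p) = (-5 + p)*(71 + p) (f(p) = (p - 5)*(p + 71) = (-5 + p)*(71 + p))
f((B(-11, -3) + 11) + k(6*(-2))) + 235070 = (-355 + ((-7 + 11) + 8)² + 66*((-7 + 11) + 8)) + 235070 = (-355 + (4 + 8)² + 66*(4 + 8)) + 235070 = (-355 + 12² + 66*12) + 235070 = (-355 + 144 + 792) + 235070 = 581 + 235070 = 235651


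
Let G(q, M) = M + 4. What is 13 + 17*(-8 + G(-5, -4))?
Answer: -123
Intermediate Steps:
G(q, M) = 4 + M
13 + 17*(-8 + G(-5, -4)) = 13 + 17*(-8 + (4 - 4)) = 13 + 17*(-8 + 0) = 13 + 17*(-8) = 13 - 136 = -123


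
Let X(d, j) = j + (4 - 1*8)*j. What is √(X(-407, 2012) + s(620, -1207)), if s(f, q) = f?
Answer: 2*I*√1354 ≈ 73.594*I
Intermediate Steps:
X(d, j) = -3*j (X(d, j) = j + (4 - 8)*j = j - 4*j = -3*j)
√(X(-407, 2012) + s(620, -1207)) = √(-3*2012 + 620) = √(-6036 + 620) = √(-5416) = 2*I*√1354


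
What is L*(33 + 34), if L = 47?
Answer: 3149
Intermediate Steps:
L*(33 + 34) = 47*(33 + 34) = 47*67 = 3149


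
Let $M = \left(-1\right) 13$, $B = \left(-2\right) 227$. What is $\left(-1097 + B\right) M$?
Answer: $20163$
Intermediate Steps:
$B = -454$
$M = -13$
$\left(-1097 + B\right) M = \left(-1097 - 454\right) \left(-13\right) = \left(-1551\right) \left(-13\right) = 20163$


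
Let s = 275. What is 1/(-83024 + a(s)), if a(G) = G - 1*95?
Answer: -1/82844 ≈ -1.2071e-5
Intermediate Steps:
a(G) = -95 + G (a(G) = G - 95 = -95 + G)
1/(-83024 + a(s)) = 1/(-83024 + (-95 + 275)) = 1/(-83024 + 180) = 1/(-82844) = -1/82844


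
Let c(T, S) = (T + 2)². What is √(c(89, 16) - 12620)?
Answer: I*√4339 ≈ 65.871*I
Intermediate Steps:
c(T, S) = (2 + T)²
√(c(89, 16) - 12620) = √((2 + 89)² - 12620) = √(91² - 12620) = √(8281 - 12620) = √(-4339) = I*√4339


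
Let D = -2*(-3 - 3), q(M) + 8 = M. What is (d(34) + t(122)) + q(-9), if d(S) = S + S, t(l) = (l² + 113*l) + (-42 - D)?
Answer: 28667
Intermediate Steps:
q(M) = -8 + M
D = 12 (D = -2*(-6) = 12)
t(l) = -54 + l² + 113*l (t(l) = (l² + 113*l) + (-42 - 1*12) = (l² + 113*l) + (-42 - 12) = (l² + 113*l) - 54 = -54 + l² + 113*l)
d(S) = 2*S
(d(34) + t(122)) + q(-9) = (2*34 + (-54 + 122² + 113*122)) + (-8 - 9) = (68 + (-54 + 14884 + 13786)) - 17 = (68 + 28616) - 17 = 28684 - 17 = 28667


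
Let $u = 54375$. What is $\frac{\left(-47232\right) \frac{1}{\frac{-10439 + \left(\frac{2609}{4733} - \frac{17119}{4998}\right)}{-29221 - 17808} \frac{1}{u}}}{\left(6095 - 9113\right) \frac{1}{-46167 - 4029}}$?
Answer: $- \frac{1406057382902090358720000}{7308533896889} \approx -1.9239 \cdot 10^{11}$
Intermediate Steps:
$\frac{\left(-47232\right) \frac{1}{\frac{-10439 + \left(\frac{2609}{4733} - \frac{17119}{4998}\right)}{-29221 - 17808} \frac{1}{u}}}{\left(6095 - 9113\right) \frac{1}{-46167 - 4029}} = \frac{\left(-47232\right) \frac{1}{\frac{-10439 + \left(\frac{2609}{4733} - \frac{17119}{4998}\right)}{-29221 - 17808} \cdot \frac{1}{54375}}}{\left(6095 - 9113\right) \frac{1}{-46167 - 4029}} = \frac{\left(-47232\right) \frac{1}{\frac{-10439 + \left(2609 \cdot \frac{1}{4733} - \frac{1007}{294}\right)}{-47029} \cdot \frac{1}{54375}}}{\left(-3018\right) \frac{1}{-50196}} = \frac{\left(-47232\right) \frac{1}{\left(-10439 + \left(\frac{2609}{4733} - \frac{1007}{294}\right)\right) \left(- \frac{1}{47029}\right) \frac{1}{54375}}}{\left(-3018\right) \left(- \frac{1}{50196}\right)} = \frac{\left(-47232\right) \frac{1}{\left(-10439 - \frac{3999085}{1391502}\right) \left(- \frac{1}{47029}\right) \frac{1}{54375}}}{\frac{503}{8366}} = - \frac{47232}{\left(- \frac{14529888463}{1391502}\right) \left(- \frac{1}{47029}\right) \frac{1}{54375}} \cdot \frac{8366}{503} = - \frac{47232}{\frac{14529888463}{65440947558} \cdot \frac{1}{54375}} \cdot \frac{8366}{503} = - \frac{47232}{\frac{14529888463}{3558351523466250}} \cdot \frac{8366}{503} = \left(-47232\right) \frac{3558351523466250}{14529888463} \cdot \frac{8366}{503} = \left(- \frac{168068059156357920000}{14529888463}\right) \frac{8366}{503} = - \frac{1406057382902090358720000}{7308533896889}$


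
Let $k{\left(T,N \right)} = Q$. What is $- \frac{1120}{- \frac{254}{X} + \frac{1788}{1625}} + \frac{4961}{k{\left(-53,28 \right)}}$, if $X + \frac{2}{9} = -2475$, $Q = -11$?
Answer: $- \frac{30091698863}{21773013} \approx -1382.1$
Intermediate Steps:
$X = - \frac{22277}{9}$ ($X = - \frac{2}{9} - 2475 = - \frac{22277}{9} \approx -2475.2$)
$k{\left(T,N \right)} = -11$
$- \frac{1120}{- \frac{254}{X} + \frac{1788}{1625}} + \frac{4961}{k{\left(-53,28 \right)}} = - \frac{1120}{- \frac{254}{- \frac{22277}{9}} + \frac{1788}{1625}} + \frac{4961}{-11} = - \frac{1120}{\left(-254\right) \left(- \frac{9}{22277}\right) + 1788 \cdot \frac{1}{1625}} + 4961 \left(- \frac{1}{11}\right) = - \frac{1120}{\frac{2286}{22277} + \frac{1788}{1625}} - 451 = - \frac{1120}{\frac{43546026}{36200125}} - 451 = \left(-1120\right) \frac{36200125}{43546026} - 451 = - \frac{20272070000}{21773013} - 451 = - \frac{30091698863}{21773013}$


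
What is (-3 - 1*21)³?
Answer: -13824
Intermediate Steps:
(-3 - 1*21)³ = (-3 - 21)³ = (-24)³ = -13824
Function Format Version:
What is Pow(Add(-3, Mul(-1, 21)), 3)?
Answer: -13824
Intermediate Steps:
Pow(Add(-3, Mul(-1, 21)), 3) = Pow(Add(-3, -21), 3) = Pow(-24, 3) = -13824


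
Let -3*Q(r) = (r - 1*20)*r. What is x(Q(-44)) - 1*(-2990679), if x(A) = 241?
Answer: 2990920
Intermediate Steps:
Q(r) = -r*(-20 + r)/3 (Q(r) = -(r - 1*20)*r/3 = -(r - 20)*r/3 = -(-20 + r)*r/3 = -r*(-20 + r)/3)
x(Q(-44)) - 1*(-2990679) = 241 - 1*(-2990679) = 241 + 2990679 = 2990920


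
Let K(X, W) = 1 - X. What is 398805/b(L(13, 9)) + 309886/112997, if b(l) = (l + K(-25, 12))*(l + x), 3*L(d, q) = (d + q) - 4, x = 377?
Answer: 48861731401/1384891232 ≈ 35.282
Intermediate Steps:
L(d, q) = -4/3 + d/3 + q/3 (L(d, q) = ((d + q) - 4)/3 = (-4 + d + q)/3 = -4/3 + d/3 + q/3)
b(l) = (26 + l)*(377 + l) (b(l) = (l + (1 - 1*(-25)))*(l + 377) = (l + (1 + 25))*(377 + l) = (l + 26)*(377 + l) = (26 + l)*(377 + l))
398805/b(L(13, 9)) + 309886/112997 = 398805/(9802 + (-4/3 + (1/3)*13 + (1/3)*9)**2 + 403*(-4/3 + (1/3)*13 + (1/3)*9)) + 309886/112997 = 398805/(9802 + (-4/3 + 13/3 + 3)**2 + 403*(-4/3 + 13/3 + 3)) + 309886*(1/112997) = 398805/(9802 + 6**2 + 403*6) + 309886/112997 = 398805/(9802 + 36 + 2418) + 309886/112997 = 398805/12256 + 309886/112997 = 48861731401/1384891232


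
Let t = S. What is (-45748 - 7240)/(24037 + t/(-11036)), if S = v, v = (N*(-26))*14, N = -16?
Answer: -11245684/5101279 ≈ -2.2045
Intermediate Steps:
v = 5824 (v = -16*(-26)*14 = 416*14 = 5824)
S = 5824
t = 5824
(-45748 - 7240)/(24037 + t/(-11036)) = (-45748 - 7240)/(24037 + 5824/(-11036)) = -52988/(24037 + 5824*(-1/11036)) = -52988/(24037 - 1456/2759) = -52988/66316627/2759 = -52988*2759/66316627 = -11245684/5101279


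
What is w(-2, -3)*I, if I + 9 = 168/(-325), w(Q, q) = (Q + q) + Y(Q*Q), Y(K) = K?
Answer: 3093/325 ≈ 9.5169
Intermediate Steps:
w(Q, q) = Q + q + Q**2 (w(Q, q) = (Q + q) + Q*Q = (Q + q) + Q**2 = Q + q + Q**2)
I = -3093/325 (I = -9 + 168/(-325) = -9 + 168*(-1/325) = -9 - 168/325 = -3093/325 ≈ -9.5169)
w(-2, -3)*I = (-2 - 3 + (-2)**2)*(-3093/325) = (-2 - 3 + 4)*(-3093/325) = -1*(-3093/325) = 3093/325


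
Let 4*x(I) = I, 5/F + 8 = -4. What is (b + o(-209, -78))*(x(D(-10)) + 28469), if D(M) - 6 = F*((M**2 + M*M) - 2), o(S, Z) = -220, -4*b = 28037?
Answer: -6581480283/32 ≈ -2.0567e+8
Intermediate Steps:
b = -28037/4 (b = -1/4*28037 = -28037/4 ≈ -7009.3)
F = -5/12 (F = 5/(-8 - 4) = 5/(-12) = 5*(-1/12) = -5/12 ≈ -0.41667)
D(M) = 41/6 - 5*M**2/6 (D(M) = 6 - 5*((M**2 + M*M) - 2)/12 = 6 - 5*((M**2 + M**2) - 2)/12 = 6 - 5*(2*M**2 - 2)/12 = 6 - 5*(-2 + 2*M**2)/12 = 6 + (5/6 - 5*M**2/6) = 41/6 - 5*M**2/6)
x(I) = I/4
(b + o(-209, -78))*(x(D(-10)) + 28469) = (-28037/4 - 220)*((41/6 - 5/6*(-10)**2)/4 + 28469) = -28917*((41/6 - 5/6*100)/4 + 28469)/4 = -28917*((41/6 - 250/3)/4 + 28469)/4 = -28917*((1/4)*(-153/2) + 28469)/4 = -28917*(-153/8 + 28469)/4 = -28917/4*227599/8 = -6581480283/32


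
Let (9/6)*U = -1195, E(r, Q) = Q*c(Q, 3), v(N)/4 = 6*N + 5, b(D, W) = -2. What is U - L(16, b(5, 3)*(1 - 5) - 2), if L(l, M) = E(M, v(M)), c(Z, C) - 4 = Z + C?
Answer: -86522/3 ≈ -28841.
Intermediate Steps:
c(Z, C) = 4 + C + Z (c(Z, C) = 4 + (Z + C) = 4 + (C + Z) = 4 + C + Z)
v(N) = 20 + 24*N (v(N) = 4*(6*N + 5) = 4*(5 + 6*N) = 20 + 24*N)
E(r, Q) = Q*(7 + Q) (E(r, Q) = Q*(4 + 3 + Q) = Q*(7 + Q))
U = -2390/3 (U = (⅔)*(-1195) = -2390/3 ≈ -796.67)
L(l, M) = (20 + 24*M)*(27 + 24*M) (L(l, M) = (20 + 24*M)*(7 + (20 + 24*M)) = (20 + 24*M)*(27 + 24*M))
U - L(16, b(5, 3)*(1 - 5) - 2) = -2390/3 - (540 + 576*(-2*(1 - 5) - 2)² + 1128*(-2*(1 - 5) - 2)) = -2390/3 - (540 + 576*(-2*(-4) - 2)² + 1128*(-2*(-4) - 2)) = -2390/3 - (540 + 576*(8 - 2)² + 1128*(8 - 2)) = -2390/3 - (540 + 576*6² + 1128*6) = -2390/3 - (540 + 576*36 + 6768) = -2390/3 - (540 + 20736 + 6768) = -2390/3 - 1*28044 = -2390/3 - 28044 = -86522/3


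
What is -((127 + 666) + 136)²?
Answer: -863041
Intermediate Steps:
-((127 + 666) + 136)² = -(793 + 136)² = -1*929² = -1*863041 = -863041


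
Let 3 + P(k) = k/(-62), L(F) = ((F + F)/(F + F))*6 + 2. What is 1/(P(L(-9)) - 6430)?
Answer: -31/199427 ≈ -0.00015545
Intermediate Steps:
L(F) = 8 (L(F) = ((2*F)/((2*F)))*6 + 2 = ((2*F)*(1/(2*F)))*6 + 2 = 1*6 + 2 = 6 + 2 = 8)
P(k) = -3 - k/62 (P(k) = -3 + k/(-62) = -3 + k*(-1/62) = -3 - k/62)
1/(P(L(-9)) - 6430) = 1/((-3 - 1/62*8) - 6430) = 1/((-3 - 4/31) - 6430) = 1/(-97/31 - 6430) = 1/(-199427/31) = -31/199427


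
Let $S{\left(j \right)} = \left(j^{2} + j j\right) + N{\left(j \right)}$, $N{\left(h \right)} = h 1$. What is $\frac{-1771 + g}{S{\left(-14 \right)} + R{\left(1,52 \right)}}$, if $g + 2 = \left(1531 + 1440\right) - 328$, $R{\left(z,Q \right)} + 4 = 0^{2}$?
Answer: $\frac{435}{187} \approx 2.3262$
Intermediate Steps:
$R{\left(z,Q \right)} = -4$ ($R{\left(z,Q \right)} = -4 + 0^{2} = -4 + 0 = -4$)
$N{\left(h \right)} = h$
$S{\left(j \right)} = j + 2 j^{2}$ ($S{\left(j \right)} = \left(j^{2} + j j\right) + j = \left(j^{2} + j^{2}\right) + j = 2 j^{2} + j = j + 2 j^{2}$)
$g = 2641$ ($g = -2 + \left(\left(1531 + 1440\right) - 328\right) = -2 + \left(2971 - 328\right) = -2 + 2643 = 2641$)
$\frac{-1771 + g}{S{\left(-14 \right)} + R{\left(1,52 \right)}} = \frac{-1771 + 2641}{- 14 \left(1 + 2 \left(-14\right)\right) - 4} = \frac{870}{- 14 \left(1 - 28\right) - 4} = \frac{870}{\left(-14\right) \left(-27\right) - 4} = \frac{870}{378 - 4} = \frac{870}{374} = 870 \cdot \frac{1}{374} = \frac{435}{187}$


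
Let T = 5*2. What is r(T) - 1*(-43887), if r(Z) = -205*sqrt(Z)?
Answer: 43887 - 205*sqrt(10) ≈ 43239.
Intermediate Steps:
T = 10
r(T) - 1*(-43887) = -205*sqrt(10) - 1*(-43887) = -205*sqrt(10) + 43887 = 43887 - 205*sqrt(10)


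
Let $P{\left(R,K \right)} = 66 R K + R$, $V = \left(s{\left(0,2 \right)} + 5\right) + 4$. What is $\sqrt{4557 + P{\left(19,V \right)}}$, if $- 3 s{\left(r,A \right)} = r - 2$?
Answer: $11 \sqrt{138} \approx 129.22$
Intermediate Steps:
$s{\left(r,A \right)} = \frac{2}{3} - \frac{r}{3}$ ($s{\left(r,A \right)} = - \frac{r - 2}{3} = - \frac{-2 + r}{3} = \frac{2}{3} - \frac{r}{3}$)
$V = \frac{29}{3}$ ($V = \left(\left(\frac{2}{3} - 0\right) + 5\right) + 4 = \left(\left(\frac{2}{3} + 0\right) + 5\right) + 4 = \left(\frac{2}{3} + 5\right) + 4 = \frac{17}{3} + 4 = \frac{29}{3} \approx 9.6667$)
$P{\left(R,K \right)} = R + 66 K R$ ($P{\left(R,K \right)} = 66 K R + R = R + 66 K R$)
$\sqrt{4557 + P{\left(19,V \right)}} = \sqrt{4557 + 19 \left(1 + 66 \cdot \frac{29}{3}\right)} = \sqrt{4557 + 19 \left(1 + 638\right)} = \sqrt{4557 + 19 \cdot 639} = \sqrt{4557 + 12141} = \sqrt{16698} = 11 \sqrt{138}$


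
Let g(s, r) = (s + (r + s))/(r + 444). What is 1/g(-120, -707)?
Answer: 263/947 ≈ 0.27772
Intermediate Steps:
g(s, r) = (r + 2*s)/(444 + r)
1/g(-120, -707) = 1/((-707 + 2*(-120))/(444 - 707)) = 1/((-707 - 240)/(-263)) = 1/(-1/263*(-947)) = 1/(947/263) = 263/947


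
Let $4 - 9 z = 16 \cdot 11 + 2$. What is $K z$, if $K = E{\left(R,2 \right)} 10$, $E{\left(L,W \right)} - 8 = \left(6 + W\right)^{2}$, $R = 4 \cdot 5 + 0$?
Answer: $-13920$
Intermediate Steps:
$R = 20$ ($R = 20 + 0 = 20$)
$E{\left(L,W \right)} = 8 + \left(6 + W\right)^{2}$
$z = - \frac{58}{3}$ ($z = \frac{4}{9} - \frac{16 \cdot 11 + 2}{9} = \frac{4}{9} - \frac{176 + 2}{9} = \frac{4}{9} - \frac{178}{9} = - \frac{58}{3} \approx -19.333$)
$K = 720$ ($K = \left(8 + \left(6 + 2\right)^{2}\right) 10 = \left(8 + 8^{2}\right) 10 = \left(8 + 64\right) 10 = 72 \cdot 10 = 720$)
$K z = 720 \left(- \frac{58}{3}\right) = -13920$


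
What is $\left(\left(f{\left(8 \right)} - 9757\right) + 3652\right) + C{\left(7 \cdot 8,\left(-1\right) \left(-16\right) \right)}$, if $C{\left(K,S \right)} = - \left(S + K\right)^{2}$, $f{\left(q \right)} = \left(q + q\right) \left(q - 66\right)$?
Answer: $-12217$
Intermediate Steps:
$f{\left(q \right)} = 2 q \left(-66 + q\right)$
$C{\left(K,S \right)} = - \left(K + S\right)^{2}$
$\left(\left(f{\left(8 \right)} - 9757\right) + 3652\right) + C{\left(7 \cdot 8,\left(-1\right) \left(-16\right) \right)} = \left(\left(2 \cdot 8 \left(-66 + 8\right) - 9757\right) + 3652\right) - \left(7 \cdot 8 - -16\right)^{2} = \left(\left(2 \cdot 8 \left(-58\right) - 9757\right) + 3652\right) - \left(56 + 16\right)^{2} = \left(\left(-928 - 9757\right) + 3652\right) - 72^{2} = \left(-10685 + 3652\right) - 5184 = -7033 - 5184 = -12217$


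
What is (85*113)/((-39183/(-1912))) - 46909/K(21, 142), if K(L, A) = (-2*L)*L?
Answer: 6011917889/11519802 ≈ 521.88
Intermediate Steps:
K(L, A) = -2*L²
(85*113)/((-39183/(-1912))) - 46909/K(21, 142) = (85*113)/((-39183/(-1912))) - 46909/((-2*21²)) = 9605/((-39183*(-1/1912))) - 46909/((-2*441)) = 9605/(39183/1912) - 46909/(-882) = 9605*(1912/39183) - 46909*(-1/882) = 18364760/39183 + 46909/882 = 6011917889/11519802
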